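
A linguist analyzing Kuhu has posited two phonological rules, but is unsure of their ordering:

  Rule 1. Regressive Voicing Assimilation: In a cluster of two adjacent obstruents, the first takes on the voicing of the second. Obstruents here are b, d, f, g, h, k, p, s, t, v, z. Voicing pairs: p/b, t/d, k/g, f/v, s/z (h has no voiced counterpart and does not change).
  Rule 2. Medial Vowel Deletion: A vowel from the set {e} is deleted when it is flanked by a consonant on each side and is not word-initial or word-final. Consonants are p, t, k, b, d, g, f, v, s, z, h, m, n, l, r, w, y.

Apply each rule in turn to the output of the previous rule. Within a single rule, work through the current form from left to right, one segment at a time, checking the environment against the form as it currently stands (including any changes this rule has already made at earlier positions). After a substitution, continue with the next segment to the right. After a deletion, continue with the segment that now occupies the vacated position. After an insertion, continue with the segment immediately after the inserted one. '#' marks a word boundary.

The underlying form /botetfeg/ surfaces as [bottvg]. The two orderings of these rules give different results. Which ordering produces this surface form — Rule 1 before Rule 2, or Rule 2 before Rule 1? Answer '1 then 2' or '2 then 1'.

Order 1 then 2:
  1 Regressive Voicing Assimilation: no change — [botetfeg]
  2 Medial Vowel Deletion: [botetfeg] → [bottfg]
  result: [bottfg]
Order 2 then 1:
  2 Medial Vowel Deletion: [botetfeg] → [bottfg]
  1 Regressive Voicing Assimilation: [bottfg] → [bottvg]
  result: [bottvg]

2 then 1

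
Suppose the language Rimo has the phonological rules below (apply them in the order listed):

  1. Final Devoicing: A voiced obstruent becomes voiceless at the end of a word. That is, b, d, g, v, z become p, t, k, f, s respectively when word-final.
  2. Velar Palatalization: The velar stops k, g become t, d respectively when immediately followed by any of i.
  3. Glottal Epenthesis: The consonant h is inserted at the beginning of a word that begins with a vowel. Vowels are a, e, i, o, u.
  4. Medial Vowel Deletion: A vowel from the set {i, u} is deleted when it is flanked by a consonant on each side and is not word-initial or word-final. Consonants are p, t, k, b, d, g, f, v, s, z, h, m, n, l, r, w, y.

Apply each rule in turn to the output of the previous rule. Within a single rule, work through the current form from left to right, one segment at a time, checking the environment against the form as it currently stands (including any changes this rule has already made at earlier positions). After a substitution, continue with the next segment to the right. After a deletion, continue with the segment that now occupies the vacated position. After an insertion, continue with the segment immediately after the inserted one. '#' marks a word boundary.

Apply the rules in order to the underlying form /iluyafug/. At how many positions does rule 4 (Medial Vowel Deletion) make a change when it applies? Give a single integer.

1 Final Devoicing: [iluyafug] → [iluyafuk]
2 Velar Palatalization: no change — [iluyafuk]
3 Glottal Epenthesis: [iluyafuk] → [hiluyafuk]
4 Medial Vowel Deletion: [hiluyafuk] → [hlyafk]
Rule 4 changed 3 position(s).

3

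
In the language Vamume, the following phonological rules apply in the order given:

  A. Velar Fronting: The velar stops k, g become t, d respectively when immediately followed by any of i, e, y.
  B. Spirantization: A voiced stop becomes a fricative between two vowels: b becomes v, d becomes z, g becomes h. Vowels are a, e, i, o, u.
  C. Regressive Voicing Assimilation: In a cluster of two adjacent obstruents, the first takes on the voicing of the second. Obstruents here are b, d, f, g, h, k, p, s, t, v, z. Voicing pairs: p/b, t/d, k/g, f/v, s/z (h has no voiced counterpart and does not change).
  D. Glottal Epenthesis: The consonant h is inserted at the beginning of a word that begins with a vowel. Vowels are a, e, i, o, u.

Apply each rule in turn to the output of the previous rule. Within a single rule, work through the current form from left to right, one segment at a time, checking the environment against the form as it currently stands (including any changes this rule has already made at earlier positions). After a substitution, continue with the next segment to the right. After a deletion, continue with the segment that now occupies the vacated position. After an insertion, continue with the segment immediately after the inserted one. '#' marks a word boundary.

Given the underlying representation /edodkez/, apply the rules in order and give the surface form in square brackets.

A Velar Fronting: [edodkez] → [edodtez]
B Spirantization: [edodtez] → [ezodtez]
C Regressive Voicing Assimilation: [ezodtez] → [ezottez]
D Glottal Epenthesis: [ezottez] → [hezottez]

[hezottez]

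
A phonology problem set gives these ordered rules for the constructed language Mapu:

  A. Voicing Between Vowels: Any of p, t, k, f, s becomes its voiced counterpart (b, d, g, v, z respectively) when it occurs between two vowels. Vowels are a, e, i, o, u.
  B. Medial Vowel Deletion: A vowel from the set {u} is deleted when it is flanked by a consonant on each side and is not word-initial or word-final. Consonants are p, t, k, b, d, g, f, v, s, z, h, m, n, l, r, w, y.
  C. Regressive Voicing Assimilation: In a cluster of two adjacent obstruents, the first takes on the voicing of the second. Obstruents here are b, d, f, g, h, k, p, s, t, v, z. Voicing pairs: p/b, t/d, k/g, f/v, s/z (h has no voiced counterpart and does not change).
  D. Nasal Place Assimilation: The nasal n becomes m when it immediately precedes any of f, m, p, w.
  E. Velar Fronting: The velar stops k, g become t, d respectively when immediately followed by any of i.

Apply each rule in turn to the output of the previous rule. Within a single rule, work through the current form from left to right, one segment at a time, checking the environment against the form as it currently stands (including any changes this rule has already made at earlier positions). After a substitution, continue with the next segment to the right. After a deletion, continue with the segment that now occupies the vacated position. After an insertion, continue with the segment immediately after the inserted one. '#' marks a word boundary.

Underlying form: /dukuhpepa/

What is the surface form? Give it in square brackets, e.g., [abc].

[dkhpeba]

A Voicing Between Vowels: [dukuhpepa] → [duguhpeba]
B Medial Vowel Deletion: [duguhpeba] → [dghpeba]
C Regressive Voicing Assimilation: [dghpeba] → [dkhpeba]
D Nasal Place Assimilation: no change — [dkhpeba]
E Velar Fronting: no change — [dkhpeba]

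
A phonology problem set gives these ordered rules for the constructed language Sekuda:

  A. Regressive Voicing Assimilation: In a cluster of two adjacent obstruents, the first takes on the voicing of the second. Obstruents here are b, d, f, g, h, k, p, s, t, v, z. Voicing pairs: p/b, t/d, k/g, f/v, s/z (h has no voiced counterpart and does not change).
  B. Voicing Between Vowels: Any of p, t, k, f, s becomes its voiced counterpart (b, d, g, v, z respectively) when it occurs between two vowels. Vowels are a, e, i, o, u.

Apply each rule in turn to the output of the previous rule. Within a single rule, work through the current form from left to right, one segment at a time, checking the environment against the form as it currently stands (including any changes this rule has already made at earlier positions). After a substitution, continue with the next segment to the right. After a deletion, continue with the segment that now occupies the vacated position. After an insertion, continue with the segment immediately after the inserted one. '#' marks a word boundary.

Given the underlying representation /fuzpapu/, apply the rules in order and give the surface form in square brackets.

A Regressive Voicing Assimilation: [fuzpapu] → [fuspapu]
B Voicing Between Vowels: [fuspapu] → [fuspabu]

[fuspabu]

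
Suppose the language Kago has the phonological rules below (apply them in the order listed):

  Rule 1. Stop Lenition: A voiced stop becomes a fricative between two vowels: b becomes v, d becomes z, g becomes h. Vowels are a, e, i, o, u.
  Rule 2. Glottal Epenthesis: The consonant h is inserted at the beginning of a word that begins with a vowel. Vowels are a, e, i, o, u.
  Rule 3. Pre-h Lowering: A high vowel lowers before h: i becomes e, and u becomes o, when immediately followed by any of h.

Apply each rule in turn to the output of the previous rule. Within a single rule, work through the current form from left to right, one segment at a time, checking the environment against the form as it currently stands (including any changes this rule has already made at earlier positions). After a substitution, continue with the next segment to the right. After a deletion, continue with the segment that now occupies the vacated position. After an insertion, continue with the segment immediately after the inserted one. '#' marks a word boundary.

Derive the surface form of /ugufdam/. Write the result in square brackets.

Rule 1 Stop Lenition: [ugufdam] → [uhufdam]
Rule 2 Glottal Epenthesis: [uhufdam] → [huhufdam]
Rule 3 Pre-h Lowering: [huhufdam] → [hohufdam]

[hohufdam]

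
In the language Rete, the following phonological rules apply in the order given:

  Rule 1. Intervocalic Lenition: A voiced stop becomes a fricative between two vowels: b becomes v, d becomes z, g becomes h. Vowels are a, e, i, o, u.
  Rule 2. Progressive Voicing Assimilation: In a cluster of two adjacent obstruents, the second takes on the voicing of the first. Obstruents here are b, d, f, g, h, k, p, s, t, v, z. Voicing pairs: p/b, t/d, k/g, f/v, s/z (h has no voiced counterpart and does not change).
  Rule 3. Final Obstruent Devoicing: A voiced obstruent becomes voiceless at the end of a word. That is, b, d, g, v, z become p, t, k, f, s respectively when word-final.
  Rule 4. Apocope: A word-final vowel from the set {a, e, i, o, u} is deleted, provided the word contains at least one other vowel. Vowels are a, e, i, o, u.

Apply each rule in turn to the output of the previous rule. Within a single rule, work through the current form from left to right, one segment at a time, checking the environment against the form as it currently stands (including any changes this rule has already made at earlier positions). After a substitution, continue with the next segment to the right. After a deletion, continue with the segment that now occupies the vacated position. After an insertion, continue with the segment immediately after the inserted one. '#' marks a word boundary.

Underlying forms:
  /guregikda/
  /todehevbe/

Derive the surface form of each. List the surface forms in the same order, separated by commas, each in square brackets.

[gurehikt], [tozehevb]

/guregikda/:
  Rule 1 Intervocalic Lenition: [guregikda] → [gurehikda]
  Rule 2 Progressive Voicing Assimilation: [gurehikda] → [gurehikta]
  Rule 3 Final Obstruent Devoicing: no change — [gurehikta]
  Rule 4 Apocope: [gurehikta] → [gurehikt]
/todehevbe/:
  Rule 1 Intervocalic Lenition: [todehevbe] → [tozehevbe]
  Rule 2 Progressive Voicing Assimilation: no change — [tozehevbe]
  Rule 3 Final Obstruent Devoicing: no change — [tozehevbe]
  Rule 4 Apocope: [tozehevbe] → [tozehevb]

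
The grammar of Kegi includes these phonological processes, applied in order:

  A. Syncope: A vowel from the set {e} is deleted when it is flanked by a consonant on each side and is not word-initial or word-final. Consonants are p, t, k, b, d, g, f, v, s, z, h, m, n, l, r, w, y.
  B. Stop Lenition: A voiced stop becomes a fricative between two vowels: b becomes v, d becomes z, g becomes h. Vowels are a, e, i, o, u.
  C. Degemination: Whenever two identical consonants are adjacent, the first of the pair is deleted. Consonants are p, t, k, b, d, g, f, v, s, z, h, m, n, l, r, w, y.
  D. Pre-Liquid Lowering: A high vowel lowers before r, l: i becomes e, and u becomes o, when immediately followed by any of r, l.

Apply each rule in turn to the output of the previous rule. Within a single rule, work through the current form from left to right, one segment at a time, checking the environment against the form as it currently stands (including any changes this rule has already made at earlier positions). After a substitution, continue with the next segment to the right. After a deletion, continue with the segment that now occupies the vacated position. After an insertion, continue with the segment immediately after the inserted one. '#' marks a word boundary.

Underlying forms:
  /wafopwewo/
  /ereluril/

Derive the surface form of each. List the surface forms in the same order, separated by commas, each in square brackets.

[wafopwo], [erlorel]

/wafopwewo/:
  A Syncope: [wafopwewo] → [wafopwwo]
  B Stop Lenition: no change — [wafopwwo]
  C Degemination: [wafopwwo] → [wafopwo]
  D Pre-Liquid Lowering: no change — [wafopwo]
/ereluril/:
  A Syncope: [ereluril] → [erluril]
  B Stop Lenition: no change — [erluril]
  C Degemination: no change — [erluril]
  D Pre-Liquid Lowering: [erluril] → [erlorel]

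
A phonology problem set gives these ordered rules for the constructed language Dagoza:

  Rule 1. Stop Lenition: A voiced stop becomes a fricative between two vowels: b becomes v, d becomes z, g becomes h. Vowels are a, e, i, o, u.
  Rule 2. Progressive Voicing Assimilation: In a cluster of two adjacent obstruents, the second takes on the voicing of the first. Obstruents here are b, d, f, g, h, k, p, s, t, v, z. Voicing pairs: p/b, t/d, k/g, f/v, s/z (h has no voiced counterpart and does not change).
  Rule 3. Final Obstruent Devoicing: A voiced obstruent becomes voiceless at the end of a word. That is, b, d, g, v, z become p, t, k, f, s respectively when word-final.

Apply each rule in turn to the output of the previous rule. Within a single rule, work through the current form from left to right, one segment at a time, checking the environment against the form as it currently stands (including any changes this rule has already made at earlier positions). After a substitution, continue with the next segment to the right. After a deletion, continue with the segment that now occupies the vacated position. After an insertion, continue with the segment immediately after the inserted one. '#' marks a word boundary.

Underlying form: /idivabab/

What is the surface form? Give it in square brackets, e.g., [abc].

Rule 1 Stop Lenition: [idivabab] → [izivavab]
Rule 2 Progressive Voicing Assimilation: no change — [izivavab]
Rule 3 Final Obstruent Devoicing: [izivavab] → [izivavap]

[izivavap]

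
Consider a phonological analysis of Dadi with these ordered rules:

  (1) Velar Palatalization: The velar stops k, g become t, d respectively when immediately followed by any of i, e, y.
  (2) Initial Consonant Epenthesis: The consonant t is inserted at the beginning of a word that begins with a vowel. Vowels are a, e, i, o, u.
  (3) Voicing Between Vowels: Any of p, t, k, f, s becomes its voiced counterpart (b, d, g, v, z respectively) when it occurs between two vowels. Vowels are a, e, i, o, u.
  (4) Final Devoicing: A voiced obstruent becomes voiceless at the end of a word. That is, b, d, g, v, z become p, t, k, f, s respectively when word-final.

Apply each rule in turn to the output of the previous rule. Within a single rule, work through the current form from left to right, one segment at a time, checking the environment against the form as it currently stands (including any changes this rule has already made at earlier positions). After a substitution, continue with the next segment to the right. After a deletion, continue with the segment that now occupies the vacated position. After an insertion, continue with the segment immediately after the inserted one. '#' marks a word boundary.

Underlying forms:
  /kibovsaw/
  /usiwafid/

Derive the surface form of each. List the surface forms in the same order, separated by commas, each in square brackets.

/kibovsaw/:
  (1) Velar Palatalization: [kibovsaw] → [tibovsaw]
  (2) Initial Consonant Epenthesis: no change — [tibovsaw]
  (3) Voicing Between Vowels: no change — [tibovsaw]
  (4) Final Devoicing: no change — [tibovsaw]
/usiwafid/:
  (1) Velar Palatalization: no change — [usiwafid]
  (2) Initial Consonant Epenthesis: [usiwafid] → [tusiwafid]
  (3) Voicing Between Vowels: [tusiwafid] → [tuziwavid]
  (4) Final Devoicing: [tuziwavid] → [tuziwavit]

[tibovsaw], [tuziwavit]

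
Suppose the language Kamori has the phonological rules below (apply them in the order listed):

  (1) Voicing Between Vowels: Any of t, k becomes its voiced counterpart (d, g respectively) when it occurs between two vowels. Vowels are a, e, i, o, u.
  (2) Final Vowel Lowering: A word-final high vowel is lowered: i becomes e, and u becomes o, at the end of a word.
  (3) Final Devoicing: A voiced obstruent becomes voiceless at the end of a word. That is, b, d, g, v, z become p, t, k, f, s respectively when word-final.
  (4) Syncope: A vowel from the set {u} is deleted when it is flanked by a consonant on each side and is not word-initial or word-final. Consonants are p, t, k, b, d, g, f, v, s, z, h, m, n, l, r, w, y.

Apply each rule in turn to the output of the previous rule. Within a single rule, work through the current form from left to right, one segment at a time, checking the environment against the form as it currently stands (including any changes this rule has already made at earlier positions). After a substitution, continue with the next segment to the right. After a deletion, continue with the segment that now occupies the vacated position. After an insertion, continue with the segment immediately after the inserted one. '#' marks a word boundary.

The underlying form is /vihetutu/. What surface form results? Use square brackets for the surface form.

[viheddo]

(1) Voicing Between Vowels: [vihetutu] → [vihedudu]
(2) Final Vowel Lowering: [vihedudu] → [vihedudo]
(3) Final Devoicing: no change — [vihedudo]
(4) Syncope: [vihedudo] → [viheddo]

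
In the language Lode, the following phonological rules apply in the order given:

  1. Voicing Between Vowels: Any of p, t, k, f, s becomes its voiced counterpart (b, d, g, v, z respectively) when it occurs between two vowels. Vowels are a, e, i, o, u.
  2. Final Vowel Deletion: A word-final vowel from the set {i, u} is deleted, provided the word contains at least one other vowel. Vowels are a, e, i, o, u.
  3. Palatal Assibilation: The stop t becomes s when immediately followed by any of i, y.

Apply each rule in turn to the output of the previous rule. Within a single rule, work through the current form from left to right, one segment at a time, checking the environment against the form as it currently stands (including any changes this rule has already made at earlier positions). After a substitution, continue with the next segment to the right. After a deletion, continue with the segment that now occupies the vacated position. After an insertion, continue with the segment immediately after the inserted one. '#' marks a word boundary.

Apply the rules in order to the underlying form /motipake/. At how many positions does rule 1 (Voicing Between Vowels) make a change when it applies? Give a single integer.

1 Voicing Between Vowels: [motipake] → [modibage]
2 Final Vowel Deletion: no change — [modibage]
3 Palatal Assibilation: no change — [modibage]
Rule 1 changed 3 position(s).

3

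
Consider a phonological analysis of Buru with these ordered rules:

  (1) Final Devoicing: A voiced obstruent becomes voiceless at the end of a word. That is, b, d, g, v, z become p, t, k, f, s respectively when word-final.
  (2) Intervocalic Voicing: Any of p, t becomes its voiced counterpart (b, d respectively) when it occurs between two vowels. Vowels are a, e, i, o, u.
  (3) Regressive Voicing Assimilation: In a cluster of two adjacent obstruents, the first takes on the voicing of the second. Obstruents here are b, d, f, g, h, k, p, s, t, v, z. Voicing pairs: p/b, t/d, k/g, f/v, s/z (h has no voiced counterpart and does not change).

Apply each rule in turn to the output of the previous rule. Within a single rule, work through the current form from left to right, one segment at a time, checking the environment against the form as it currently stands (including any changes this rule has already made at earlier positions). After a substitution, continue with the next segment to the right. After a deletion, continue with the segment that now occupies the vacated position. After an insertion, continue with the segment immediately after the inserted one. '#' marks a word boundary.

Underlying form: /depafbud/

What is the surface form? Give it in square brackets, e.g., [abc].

[debavbut]

(1) Final Devoicing: [depafbud] → [depafbut]
(2) Intervocalic Voicing: [depafbut] → [debafbut]
(3) Regressive Voicing Assimilation: [debafbut] → [debavbut]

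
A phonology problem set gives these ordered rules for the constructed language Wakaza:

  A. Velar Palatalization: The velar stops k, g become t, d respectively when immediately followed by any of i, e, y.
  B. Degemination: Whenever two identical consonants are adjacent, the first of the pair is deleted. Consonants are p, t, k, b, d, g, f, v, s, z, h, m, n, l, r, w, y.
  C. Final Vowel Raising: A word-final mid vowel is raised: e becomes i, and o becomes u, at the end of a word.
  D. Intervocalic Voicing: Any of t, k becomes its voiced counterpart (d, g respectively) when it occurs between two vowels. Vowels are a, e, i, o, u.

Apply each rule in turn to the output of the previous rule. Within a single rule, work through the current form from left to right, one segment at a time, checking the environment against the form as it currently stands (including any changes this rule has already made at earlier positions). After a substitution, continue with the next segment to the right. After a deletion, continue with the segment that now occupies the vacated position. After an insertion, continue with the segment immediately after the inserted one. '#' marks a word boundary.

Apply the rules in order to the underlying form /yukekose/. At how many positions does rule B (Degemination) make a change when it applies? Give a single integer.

A Velar Palatalization: [yukekose] → [yutekose]
B Degemination: no change — [yutekose]
C Final Vowel Raising: [yutekose] → [yutekosi]
D Intervocalic Voicing: [yutekosi] → [yudegosi]
Rule B changed 0 position(s).

0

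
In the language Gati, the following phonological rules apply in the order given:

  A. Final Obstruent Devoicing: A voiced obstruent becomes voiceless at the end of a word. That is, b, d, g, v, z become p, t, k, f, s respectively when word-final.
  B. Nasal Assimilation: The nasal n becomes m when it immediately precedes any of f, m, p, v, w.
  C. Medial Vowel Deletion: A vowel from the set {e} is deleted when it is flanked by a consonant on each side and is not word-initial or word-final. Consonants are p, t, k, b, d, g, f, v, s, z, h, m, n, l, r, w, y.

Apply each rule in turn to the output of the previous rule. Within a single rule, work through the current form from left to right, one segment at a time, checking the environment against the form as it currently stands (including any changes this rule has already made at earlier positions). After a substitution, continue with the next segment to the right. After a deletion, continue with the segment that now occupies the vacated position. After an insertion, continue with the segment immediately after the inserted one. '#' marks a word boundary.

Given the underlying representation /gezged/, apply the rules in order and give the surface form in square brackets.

A Final Obstruent Devoicing: [gezged] → [gezget]
B Nasal Assimilation: no change — [gezget]
C Medial Vowel Deletion: [gezget] → [gzgt]

[gzgt]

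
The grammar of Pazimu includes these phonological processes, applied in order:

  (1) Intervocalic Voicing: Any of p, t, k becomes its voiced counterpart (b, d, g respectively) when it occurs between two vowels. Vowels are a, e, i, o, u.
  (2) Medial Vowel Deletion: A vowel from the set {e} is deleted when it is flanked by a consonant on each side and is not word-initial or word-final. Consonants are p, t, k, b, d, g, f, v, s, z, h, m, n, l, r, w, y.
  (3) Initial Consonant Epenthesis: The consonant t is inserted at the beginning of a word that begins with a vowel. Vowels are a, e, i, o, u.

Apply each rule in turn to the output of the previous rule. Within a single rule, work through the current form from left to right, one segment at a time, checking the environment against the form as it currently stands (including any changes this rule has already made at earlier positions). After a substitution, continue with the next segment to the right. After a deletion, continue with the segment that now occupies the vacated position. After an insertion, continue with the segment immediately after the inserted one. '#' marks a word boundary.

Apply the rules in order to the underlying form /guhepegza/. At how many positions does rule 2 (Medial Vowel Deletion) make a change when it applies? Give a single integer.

(1) Intervocalic Voicing: [guhepegza] → [guhebegza]
(2) Medial Vowel Deletion: [guhebegza] → [guhbgza]
(3) Initial Consonant Epenthesis: no change — [guhbgza]
Rule 2 changed 2 position(s).

2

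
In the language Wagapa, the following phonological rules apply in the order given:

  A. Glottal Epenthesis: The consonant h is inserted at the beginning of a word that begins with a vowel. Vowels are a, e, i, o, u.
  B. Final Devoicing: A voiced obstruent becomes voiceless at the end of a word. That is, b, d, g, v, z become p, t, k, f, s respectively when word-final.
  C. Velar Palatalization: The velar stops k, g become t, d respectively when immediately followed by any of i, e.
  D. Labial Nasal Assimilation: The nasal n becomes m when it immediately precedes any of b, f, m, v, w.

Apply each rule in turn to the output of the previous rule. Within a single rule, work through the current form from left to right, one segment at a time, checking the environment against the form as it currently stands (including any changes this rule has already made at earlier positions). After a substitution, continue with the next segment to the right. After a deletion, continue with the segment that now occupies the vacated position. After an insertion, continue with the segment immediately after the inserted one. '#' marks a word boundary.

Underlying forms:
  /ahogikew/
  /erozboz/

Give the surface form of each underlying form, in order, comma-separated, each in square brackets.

/ahogikew/:
  A Glottal Epenthesis: [ahogikew] → [hahogikew]
  B Final Devoicing: no change — [hahogikew]
  C Velar Palatalization: [hahogikew] → [hahoditew]
  D Labial Nasal Assimilation: no change — [hahoditew]
/erozboz/:
  A Glottal Epenthesis: [erozboz] → [herozboz]
  B Final Devoicing: [herozboz] → [herozbos]
  C Velar Palatalization: no change — [herozbos]
  D Labial Nasal Assimilation: no change — [herozbos]

[hahoditew], [herozbos]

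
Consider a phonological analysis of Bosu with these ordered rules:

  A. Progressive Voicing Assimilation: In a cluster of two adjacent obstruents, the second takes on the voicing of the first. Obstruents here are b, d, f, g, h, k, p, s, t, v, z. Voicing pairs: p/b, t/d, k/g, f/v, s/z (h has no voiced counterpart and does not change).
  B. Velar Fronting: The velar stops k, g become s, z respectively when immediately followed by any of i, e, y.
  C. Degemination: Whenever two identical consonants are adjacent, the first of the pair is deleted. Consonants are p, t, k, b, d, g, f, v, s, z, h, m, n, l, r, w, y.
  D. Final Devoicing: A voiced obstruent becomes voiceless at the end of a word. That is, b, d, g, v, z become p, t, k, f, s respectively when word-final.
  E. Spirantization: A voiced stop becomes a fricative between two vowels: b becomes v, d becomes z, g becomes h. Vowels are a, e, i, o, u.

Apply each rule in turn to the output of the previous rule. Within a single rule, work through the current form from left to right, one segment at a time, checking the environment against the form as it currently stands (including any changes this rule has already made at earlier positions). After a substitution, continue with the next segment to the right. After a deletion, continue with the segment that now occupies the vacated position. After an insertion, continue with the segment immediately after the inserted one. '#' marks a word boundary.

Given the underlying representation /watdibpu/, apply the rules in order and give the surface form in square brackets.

A Progressive Voicing Assimilation: [watdibpu] → [wattibbu]
B Velar Fronting: no change — [wattibbu]
C Degemination: [wattibbu] → [watibu]
D Final Devoicing: no change — [watibu]
E Spirantization: [watibu] → [wativu]

[wativu]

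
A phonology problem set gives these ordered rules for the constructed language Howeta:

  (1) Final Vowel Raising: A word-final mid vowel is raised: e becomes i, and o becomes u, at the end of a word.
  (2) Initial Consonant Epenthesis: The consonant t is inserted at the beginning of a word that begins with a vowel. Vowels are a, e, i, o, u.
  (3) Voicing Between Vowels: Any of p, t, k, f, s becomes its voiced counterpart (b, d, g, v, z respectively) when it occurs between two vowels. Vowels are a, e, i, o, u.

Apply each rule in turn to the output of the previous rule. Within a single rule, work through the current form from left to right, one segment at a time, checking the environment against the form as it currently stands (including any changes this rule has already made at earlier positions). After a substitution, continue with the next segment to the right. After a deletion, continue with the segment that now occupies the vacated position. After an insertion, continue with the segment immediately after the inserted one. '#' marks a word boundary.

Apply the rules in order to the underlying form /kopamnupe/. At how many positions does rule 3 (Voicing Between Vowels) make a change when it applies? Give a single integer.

(1) Final Vowel Raising: [kopamnupe] → [kopamnupi]
(2) Initial Consonant Epenthesis: no change — [kopamnupi]
(3) Voicing Between Vowels: [kopamnupi] → [kobamnubi]
Rule 3 changed 2 position(s).

2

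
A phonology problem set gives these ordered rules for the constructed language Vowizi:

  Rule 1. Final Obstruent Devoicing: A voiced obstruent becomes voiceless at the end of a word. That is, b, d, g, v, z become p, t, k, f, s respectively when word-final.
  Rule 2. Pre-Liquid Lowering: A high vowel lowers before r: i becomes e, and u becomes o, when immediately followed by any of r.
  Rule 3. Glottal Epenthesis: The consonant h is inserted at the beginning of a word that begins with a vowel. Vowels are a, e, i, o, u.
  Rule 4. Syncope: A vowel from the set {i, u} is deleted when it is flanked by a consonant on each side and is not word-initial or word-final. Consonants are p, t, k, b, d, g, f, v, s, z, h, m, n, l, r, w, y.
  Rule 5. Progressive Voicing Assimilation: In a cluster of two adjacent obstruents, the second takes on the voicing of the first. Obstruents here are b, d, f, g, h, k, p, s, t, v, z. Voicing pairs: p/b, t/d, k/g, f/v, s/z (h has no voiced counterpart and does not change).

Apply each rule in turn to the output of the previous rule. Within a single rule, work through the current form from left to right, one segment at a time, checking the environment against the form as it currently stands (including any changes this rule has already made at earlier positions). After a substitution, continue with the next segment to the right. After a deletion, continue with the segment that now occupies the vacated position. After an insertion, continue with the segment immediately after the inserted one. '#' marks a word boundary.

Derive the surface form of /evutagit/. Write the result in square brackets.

Rule 1 Final Obstruent Devoicing: no change — [evutagit]
Rule 2 Pre-Liquid Lowering: no change — [evutagit]
Rule 3 Glottal Epenthesis: [evutagit] → [hevutagit]
Rule 4 Syncope: [hevutagit] → [hevtagt]
Rule 5 Progressive Voicing Assimilation: [hevtagt] → [hevdagd]

[hevdagd]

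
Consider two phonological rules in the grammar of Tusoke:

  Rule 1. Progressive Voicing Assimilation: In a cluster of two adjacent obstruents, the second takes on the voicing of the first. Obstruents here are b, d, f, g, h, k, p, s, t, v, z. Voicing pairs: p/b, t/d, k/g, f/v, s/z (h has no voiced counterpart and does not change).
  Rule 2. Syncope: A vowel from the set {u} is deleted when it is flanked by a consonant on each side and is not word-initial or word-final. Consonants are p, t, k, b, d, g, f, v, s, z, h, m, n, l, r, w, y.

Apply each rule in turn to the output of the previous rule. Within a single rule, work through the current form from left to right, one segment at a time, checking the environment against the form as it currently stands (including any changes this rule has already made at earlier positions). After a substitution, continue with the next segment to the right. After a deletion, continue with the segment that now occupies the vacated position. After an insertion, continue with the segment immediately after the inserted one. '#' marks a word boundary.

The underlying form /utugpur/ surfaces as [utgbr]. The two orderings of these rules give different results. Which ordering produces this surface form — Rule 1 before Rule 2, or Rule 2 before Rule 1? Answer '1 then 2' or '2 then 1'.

1 then 2

Order 1 then 2:
  1 Progressive Voicing Assimilation: [utugpur] → [utugbur]
  2 Syncope: [utugbur] → [utgbr]
  result: [utgbr]
Order 2 then 1:
  2 Syncope: [utugpur] → [utgpr]
  1 Progressive Voicing Assimilation: [utgpr] → [utkpr]
  result: [utkpr]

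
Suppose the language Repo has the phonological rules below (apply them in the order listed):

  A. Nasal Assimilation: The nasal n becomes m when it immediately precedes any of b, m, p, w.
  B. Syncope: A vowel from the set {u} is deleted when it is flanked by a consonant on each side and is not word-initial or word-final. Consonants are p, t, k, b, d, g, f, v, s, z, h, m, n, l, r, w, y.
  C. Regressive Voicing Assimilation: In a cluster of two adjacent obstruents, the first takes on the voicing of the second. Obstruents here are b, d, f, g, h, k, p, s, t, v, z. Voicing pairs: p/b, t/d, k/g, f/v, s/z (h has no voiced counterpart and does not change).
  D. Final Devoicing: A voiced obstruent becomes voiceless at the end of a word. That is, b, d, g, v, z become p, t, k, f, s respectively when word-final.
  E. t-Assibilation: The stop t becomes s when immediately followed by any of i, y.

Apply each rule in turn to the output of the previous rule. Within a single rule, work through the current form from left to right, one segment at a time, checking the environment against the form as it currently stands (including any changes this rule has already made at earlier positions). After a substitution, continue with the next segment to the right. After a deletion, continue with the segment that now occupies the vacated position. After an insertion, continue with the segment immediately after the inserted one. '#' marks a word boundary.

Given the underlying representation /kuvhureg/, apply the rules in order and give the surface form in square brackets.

A Nasal Assimilation: no change — [kuvhureg]
B Syncope: [kuvhureg] → [kvhreg]
C Regressive Voicing Assimilation: [kvhreg] → [gfhreg]
D Final Devoicing: [gfhreg] → [gfhrek]
E t-Assibilation: no change — [gfhrek]

[gfhrek]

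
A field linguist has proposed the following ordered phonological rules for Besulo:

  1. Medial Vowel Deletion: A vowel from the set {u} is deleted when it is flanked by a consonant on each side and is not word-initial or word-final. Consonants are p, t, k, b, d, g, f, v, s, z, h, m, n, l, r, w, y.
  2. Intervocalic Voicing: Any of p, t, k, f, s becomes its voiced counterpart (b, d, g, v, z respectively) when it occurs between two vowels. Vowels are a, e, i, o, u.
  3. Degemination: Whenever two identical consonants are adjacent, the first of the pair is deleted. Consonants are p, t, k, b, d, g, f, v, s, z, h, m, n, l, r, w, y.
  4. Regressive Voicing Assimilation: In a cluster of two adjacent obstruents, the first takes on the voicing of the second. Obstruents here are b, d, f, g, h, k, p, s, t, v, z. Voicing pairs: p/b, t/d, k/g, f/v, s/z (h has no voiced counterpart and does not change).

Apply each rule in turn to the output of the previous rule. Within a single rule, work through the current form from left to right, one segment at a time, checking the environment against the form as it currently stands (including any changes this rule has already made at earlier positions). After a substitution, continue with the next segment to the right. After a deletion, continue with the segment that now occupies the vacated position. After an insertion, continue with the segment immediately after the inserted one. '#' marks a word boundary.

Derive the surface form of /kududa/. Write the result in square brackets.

[gda]

1 Medial Vowel Deletion: [kududa] → [kdda]
2 Intervocalic Voicing: no change — [kdda]
3 Degemination: [kdda] → [kda]
4 Regressive Voicing Assimilation: [kda] → [gda]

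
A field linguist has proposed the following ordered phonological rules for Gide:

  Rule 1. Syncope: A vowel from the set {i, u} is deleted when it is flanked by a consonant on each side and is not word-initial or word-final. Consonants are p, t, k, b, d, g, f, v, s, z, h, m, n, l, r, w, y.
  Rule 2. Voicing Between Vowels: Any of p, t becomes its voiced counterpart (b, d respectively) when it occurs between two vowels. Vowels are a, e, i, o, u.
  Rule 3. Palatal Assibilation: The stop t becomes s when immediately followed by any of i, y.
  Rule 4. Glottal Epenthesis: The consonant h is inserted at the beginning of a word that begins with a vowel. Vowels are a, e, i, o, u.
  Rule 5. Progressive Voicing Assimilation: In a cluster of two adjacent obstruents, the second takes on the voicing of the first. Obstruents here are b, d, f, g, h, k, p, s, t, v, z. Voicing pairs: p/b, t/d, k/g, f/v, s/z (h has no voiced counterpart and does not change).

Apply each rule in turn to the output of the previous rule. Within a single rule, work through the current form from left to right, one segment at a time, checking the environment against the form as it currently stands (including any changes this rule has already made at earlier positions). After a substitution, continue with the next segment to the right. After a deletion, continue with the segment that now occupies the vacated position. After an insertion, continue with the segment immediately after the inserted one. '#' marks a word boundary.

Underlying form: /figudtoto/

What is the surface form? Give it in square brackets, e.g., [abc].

Rule 1 Syncope: [figudtoto] → [fgdtoto]
Rule 2 Voicing Between Vowels: [fgdtoto] → [fgdtodo]
Rule 3 Palatal Assibilation: no change — [fgdtodo]
Rule 4 Glottal Epenthesis: no change — [fgdtodo]
Rule 5 Progressive Voicing Assimilation: [fgdtodo] → [fkttodo]

[fkttodo]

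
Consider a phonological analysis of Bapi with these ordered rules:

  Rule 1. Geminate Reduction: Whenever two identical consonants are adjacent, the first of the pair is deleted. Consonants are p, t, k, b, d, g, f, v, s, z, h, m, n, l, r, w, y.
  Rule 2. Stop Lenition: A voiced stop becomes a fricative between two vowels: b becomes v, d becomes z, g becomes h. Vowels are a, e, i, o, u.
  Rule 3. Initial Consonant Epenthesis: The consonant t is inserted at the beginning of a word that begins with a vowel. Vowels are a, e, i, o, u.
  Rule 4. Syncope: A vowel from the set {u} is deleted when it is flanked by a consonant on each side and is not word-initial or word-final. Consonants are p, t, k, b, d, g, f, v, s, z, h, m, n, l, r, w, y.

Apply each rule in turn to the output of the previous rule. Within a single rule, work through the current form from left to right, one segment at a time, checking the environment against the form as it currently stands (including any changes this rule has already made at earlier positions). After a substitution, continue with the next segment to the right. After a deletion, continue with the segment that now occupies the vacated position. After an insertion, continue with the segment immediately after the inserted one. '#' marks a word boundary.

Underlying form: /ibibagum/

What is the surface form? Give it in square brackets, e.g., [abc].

Rule 1 Geminate Reduction: no change — [ibibagum]
Rule 2 Stop Lenition: [ibibagum] → [ivivahum]
Rule 3 Initial Consonant Epenthesis: [ivivahum] → [tivivahum]
Rule 4 Syncope: [tivivahum] → [tivivahm]

[tivivahm]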